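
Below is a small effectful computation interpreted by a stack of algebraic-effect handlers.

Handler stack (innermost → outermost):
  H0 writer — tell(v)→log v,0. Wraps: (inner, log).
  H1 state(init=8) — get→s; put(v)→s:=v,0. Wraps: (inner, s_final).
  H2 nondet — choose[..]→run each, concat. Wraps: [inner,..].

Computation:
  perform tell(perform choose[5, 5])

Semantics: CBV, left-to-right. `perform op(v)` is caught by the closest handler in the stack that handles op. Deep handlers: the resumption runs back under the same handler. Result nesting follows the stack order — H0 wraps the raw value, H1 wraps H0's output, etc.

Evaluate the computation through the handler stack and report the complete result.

Step-by-step:
choose[5, 5] @ H2
  branch[0] choose=5:
    tell(5) @ H0 ⇒ log+=5
    H0 returns (0, (5))
    H1 returns ((0, (5)), 8)
    H2 returns [((0, (5)), 8)]
  branch[1] choose=5:
    tell(5) @ H0 ⇒ log+=5
    H0 returns (0, (5))
    H1 returns ((0, (5)), 8)
    H2 returns [((0, (5)), 8)]
= [((0, (5)), 8), ((0, (5)), 8)]

Answer: [((0, (5)), 8), ((0, (5)), 8)]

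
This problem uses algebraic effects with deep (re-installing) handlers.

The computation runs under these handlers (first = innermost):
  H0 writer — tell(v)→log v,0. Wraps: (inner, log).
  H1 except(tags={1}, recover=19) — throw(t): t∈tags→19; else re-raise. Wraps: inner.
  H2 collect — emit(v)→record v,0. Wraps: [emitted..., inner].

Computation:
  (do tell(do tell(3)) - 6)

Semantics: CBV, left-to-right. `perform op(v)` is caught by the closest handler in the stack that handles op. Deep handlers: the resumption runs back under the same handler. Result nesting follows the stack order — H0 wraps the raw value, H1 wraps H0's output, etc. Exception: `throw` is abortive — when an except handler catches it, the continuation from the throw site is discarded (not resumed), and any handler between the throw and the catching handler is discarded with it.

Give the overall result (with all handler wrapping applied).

Step-by-step:
tell(3) @ H0 ⇒ log+=3
tell(0) @ H0 ⇒ log+=0
H0 returns (-6, (3, 0))
H1 returns (-6, (3, 0))
H2 returns [(-6, (3, 0))]
= [(-6, (3, 0))]

Answer: [(-6, (3, 0))]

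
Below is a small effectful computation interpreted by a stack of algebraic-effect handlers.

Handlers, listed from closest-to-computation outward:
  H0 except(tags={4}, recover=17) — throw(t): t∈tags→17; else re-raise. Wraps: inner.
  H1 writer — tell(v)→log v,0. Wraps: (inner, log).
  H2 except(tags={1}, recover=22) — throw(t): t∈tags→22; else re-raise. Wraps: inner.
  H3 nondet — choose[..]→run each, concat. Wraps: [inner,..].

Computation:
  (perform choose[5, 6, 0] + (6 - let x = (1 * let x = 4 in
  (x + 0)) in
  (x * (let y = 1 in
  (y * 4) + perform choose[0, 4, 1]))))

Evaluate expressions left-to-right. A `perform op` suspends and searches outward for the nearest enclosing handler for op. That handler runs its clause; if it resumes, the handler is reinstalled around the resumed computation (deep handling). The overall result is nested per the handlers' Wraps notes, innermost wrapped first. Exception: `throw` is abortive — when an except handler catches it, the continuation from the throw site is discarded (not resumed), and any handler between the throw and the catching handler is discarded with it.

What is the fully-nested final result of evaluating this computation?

Answer: [(-5, ()), (-21, ()), (-9, ()), (-4, ()), (-20, ()), (-8, ()), (-10, ()), (-26, ()), (-14, ())]

Step-by-step:
choose[5, 6, 0] @ H3
  branch[0] choose=5:
    choose[0, 4, 1] @ H3
      branch[0] choose=0:
        H0 returns -5
        H1 returns (-5, ())
        H2 returns (-5, ())
        H3 returns [(-5, ())]
      branch[1] choose=4:
        H0 returns -21
        H1 returns (-21, ())
        H2 returns (-21, ())
        H3 returns [(-21, ())]
      branch[2] choose=1:
        H0 returns -9
        H1 returns (-9, ())
        H2 returns (-9, ())
        H3 returns [(-9, ())]
  branch[1] choose=6:
    choose[0, 4, 1] @ H3
      branch[0] choose=0:
        H0 returns -4
        H1 returns (-4, ())
        H2 returns (-4, ())
        H3 returns [(-4, ())]
      branch[1] choose=4:
        H0 returns -20
        H1 returns (-20, ())
        H2 returns (-20, ())
        H3 returns [(-20, ())]
      branch[2] choose=1:
        H0 returns -8
        H1 returns (-8, ())
        H2 returns (-8, ())
        H3 returns [(-8, ())]
  branch[2] choose=0:
    choose[0, 4, 1] @ H3
      branch[0] choose=0:
        H0 returns -10
        H1 returns (-10, ())
        H2 returns (-10, ())
        H3 returns [(-10, ())]
      branch[1] choose=4:
        H0 returns -26
        H1 returns (-26, ())
        H2 returns (-26, ())
        H3 returns [(-26, ())]
      branch[2] choose=1:
        H0 returns -14
        H1 returns (-14, ())
        H2 returns (-14, ())
        H3 returns [(-14, ())]
= [(-5, ()), (-21, ()), (-9, ()), (-4, ()), (-20, ()), (-8, ()), (-10, ()), (-26, ()), (-14, ())]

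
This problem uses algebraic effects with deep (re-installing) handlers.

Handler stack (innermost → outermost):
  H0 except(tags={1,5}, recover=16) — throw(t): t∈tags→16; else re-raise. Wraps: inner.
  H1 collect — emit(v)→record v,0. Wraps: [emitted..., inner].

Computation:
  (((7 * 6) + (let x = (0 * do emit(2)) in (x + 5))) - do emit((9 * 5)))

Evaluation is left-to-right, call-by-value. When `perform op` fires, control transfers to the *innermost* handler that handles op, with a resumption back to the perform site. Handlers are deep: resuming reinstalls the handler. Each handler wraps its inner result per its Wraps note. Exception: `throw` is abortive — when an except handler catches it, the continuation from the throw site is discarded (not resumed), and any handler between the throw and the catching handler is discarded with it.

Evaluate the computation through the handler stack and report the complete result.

Working:
emit(2) @ H1 ⇒ out+=2
emit(45) @ H1 ⇒ out+=45
H0 returns 47
H1 returns [2, 45, 47]
= [2, 45, 47]

Answer: [2, 45, 47]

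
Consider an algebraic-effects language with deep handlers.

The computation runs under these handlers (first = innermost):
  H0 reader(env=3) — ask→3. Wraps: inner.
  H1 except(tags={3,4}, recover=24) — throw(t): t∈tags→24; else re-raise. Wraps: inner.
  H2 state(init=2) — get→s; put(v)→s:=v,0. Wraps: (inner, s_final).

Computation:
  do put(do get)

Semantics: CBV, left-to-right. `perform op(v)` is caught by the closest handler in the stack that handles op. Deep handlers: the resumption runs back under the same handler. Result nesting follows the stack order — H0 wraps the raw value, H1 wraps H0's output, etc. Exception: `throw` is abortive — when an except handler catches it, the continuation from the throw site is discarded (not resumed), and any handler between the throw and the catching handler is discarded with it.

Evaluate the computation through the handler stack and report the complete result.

Step-by-step:
get @ H2 ⇒ 2
put(2) @ H2 ⇒ s:=2
H0 returns 0
H1 returns 0
H2 returns (0, 2)
= (0, 2)

Answer: (0, 2)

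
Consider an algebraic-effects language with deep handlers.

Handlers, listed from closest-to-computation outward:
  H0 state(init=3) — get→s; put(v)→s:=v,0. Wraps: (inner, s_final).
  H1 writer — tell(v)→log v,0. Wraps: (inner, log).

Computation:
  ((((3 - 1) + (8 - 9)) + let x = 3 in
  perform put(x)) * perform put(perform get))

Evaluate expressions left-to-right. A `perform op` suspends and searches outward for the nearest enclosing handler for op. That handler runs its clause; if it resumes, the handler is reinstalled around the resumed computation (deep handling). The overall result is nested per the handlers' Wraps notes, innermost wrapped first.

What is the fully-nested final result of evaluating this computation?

Step-by-step:
put(3) @ H0 ⇒ s:=3
get @ H0 ⇒ 3
put(3) @ H0 ⇒ s:=3
H0 returns (0, 3)
H1 returns ((0, 3), ())
= ((0, 3), ())

Answer: ((0, 3), ())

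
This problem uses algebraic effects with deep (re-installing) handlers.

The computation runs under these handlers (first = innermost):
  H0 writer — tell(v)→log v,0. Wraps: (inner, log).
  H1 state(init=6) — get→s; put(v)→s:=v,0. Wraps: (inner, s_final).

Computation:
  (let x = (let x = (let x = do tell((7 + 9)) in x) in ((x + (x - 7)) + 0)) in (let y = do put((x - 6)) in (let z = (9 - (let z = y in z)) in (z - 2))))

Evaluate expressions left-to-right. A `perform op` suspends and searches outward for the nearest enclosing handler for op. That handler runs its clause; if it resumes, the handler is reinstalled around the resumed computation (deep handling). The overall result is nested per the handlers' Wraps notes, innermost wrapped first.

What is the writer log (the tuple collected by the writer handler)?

Evaluation trace:
tell(16) @ H0 ⇒ log+=16
put(-13) @ H1 ⇒ s:=-13
H0 returns (7, (16))
H1 returns ((7, (16)), -13)
= ((7, (16)), -13)

Answer: (16)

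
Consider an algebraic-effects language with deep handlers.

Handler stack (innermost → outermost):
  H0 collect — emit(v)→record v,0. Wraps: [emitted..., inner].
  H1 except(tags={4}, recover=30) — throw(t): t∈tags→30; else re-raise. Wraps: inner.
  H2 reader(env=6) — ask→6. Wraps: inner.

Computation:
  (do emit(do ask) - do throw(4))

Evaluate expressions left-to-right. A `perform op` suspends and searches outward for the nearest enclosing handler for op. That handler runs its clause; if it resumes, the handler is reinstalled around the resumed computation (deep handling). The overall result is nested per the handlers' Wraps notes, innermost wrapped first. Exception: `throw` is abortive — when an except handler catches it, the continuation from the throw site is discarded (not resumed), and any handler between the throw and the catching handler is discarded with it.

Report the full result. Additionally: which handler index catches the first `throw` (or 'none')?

Evaluation trace:
ask @ H2 ⇒ 6
emit(6) @ H0 ⇒ out+=6
throw(4) @ H1 caught ⇒ 30
H2 returns 30
= 30

Answer: 30 ; first throw caught by: H1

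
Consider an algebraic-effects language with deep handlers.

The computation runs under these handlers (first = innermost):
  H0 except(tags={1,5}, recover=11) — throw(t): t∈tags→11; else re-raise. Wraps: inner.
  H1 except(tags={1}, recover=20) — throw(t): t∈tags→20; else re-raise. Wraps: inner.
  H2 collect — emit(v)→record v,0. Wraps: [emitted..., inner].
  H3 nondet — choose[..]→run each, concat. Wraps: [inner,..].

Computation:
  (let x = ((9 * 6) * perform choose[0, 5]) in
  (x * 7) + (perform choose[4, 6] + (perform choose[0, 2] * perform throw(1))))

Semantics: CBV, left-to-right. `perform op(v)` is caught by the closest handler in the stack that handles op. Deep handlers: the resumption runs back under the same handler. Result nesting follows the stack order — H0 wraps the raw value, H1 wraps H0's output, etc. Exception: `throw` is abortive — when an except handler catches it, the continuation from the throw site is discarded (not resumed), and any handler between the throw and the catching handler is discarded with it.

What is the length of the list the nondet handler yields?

Answer: 8

Working:
choose[0, 5] @ H3
  branch[0] choose=0:
    choose[4, 6] @ H3
      branch[0] choose=4:
        choose[0, 2] @ H3
          branch[0] choose=0:
            throw(1) @ H0 caught ⇒ 11
            H1 returns 11
            H2 returns [11]
            H3 returns [[11]]
          branch[1] choose=2:
            throw(1) @ H0 caught ⇒ 11
            H1 returns 11
            H2 returns [11]
            H3 returns [[11]]
      branch[1] choose=6:
        choose[0, 2] @ H3
          branch[0] choose=0:
            throw(1) @ H0 caught ⇒ 11
            H1 returns 11
            H2 returns [11]
            H3 returns [[11]]
          branch[1] choose=2:
            throw(1) @ H0 caught ⇒ 11
            H1 returns 11
            H2 returns [11]
            H3 returns [[11]]
  branch[1] choose=5:
    choose[4, 6] @ H3
      branch[0] choose=4:
        choose[0, 2] @ H3
          branch[0] choose=0:
            throw(1) @ H0 caught ⇒ 11
            H1 returns 11
            H2 returns [11]
            H3 returns [[11]]
          branch[1] choose=2:
            throw(1) @ H0 caught ⇒ 11
            H1 returns 11
            H2 returns [11]
            H3 returns [[11]]
      branch[1] choose=6:
        choose[0, 2] @ H3
          branch[0] choose=0:
            throw(1) @ H0 caught ⇒ 11
            H1 returns 11
            H2 returns [11]
            H3 returns [[11]]
          branch[1] choose=2:
            throw(1) @ H0 caught ⇒ 11
            H1 returns 11
            H2 returns [11]
            H3 returns [[11]]
= [[11], [11], [11], [11], [11], [11], [11], [11]]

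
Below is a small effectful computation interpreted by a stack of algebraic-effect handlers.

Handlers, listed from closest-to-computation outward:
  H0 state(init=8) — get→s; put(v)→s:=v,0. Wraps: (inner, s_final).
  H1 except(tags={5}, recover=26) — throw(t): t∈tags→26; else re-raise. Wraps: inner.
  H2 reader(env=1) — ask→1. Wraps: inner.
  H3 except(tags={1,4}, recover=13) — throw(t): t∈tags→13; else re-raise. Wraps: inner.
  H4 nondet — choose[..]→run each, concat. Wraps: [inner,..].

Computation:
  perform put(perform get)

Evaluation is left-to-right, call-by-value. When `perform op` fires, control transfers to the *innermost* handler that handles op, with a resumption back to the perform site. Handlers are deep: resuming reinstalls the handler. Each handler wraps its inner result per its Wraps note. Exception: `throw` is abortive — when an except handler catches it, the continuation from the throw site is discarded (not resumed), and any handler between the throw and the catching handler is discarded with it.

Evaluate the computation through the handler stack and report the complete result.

Evaluation trace:
get @ H0 ⇒ 8
put(8) @ H0 ⇒ s:=8
H0 returns (0, 8)
H1 returns (0, 8)
H2 returns (0, 8)
H3 returns (0, 8)
H4 returns [(0, 8)]
= [(0, 8)]

Answer: [(0, 8)]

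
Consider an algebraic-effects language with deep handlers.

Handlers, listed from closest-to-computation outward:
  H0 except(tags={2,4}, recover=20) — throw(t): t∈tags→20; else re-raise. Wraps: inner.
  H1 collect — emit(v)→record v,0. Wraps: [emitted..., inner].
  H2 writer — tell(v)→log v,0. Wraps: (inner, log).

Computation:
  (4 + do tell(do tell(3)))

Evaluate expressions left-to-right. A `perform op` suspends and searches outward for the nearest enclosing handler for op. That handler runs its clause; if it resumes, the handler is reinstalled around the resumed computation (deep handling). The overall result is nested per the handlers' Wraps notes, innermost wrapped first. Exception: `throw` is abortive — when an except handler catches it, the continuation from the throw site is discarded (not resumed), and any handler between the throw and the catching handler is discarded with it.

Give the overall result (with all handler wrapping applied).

Step-by-step:
tell(3) @ H2 ⇒ log+=3
tell(0) @ H2 ⇒ log+=0
H0 returns 4
H1 returns [4]
H2 returns ([4], (3, 0))
= ([4], (3, 0))

Answer: ([4], (3, 0))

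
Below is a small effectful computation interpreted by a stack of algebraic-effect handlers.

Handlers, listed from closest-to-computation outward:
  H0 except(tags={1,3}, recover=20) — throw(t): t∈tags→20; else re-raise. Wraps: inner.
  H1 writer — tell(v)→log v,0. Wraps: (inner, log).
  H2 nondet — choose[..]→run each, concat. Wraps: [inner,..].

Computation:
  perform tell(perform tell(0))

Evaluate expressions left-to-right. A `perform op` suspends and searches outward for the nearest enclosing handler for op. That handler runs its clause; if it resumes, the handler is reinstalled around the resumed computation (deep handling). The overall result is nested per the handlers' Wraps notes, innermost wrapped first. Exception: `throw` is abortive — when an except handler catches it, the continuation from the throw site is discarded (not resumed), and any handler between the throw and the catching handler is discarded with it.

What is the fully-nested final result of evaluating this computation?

Step-by-step:
tell(0) @ H1 ⇒ log+=0
tell(0) @ H1 ⇒ log+=0
H0 returns 0
H1 returns (0, (0, 0))
H2 returns [(0, (0, 0))]
= [(0, (0, 0))]

Answer: [(0, (0, 0))]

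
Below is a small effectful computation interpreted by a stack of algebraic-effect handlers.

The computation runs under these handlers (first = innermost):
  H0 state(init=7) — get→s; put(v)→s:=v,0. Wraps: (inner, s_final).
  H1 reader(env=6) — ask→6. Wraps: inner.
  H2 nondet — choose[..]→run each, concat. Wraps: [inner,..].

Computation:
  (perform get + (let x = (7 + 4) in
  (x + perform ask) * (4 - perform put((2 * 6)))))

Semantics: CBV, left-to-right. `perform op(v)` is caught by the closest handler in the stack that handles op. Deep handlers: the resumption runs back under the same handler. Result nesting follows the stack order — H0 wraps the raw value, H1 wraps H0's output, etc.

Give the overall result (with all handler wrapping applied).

Answer: [(75, 12)]

Working:
get @ H0 ⇒ 7
ask @ H1 ⇒ 6
put(12) @ H0 ⇒ s:=12
H0 returns (75, 12)
H1 returns (75, 12)
H2 returns [(75, 12)]
= [(75, 12)]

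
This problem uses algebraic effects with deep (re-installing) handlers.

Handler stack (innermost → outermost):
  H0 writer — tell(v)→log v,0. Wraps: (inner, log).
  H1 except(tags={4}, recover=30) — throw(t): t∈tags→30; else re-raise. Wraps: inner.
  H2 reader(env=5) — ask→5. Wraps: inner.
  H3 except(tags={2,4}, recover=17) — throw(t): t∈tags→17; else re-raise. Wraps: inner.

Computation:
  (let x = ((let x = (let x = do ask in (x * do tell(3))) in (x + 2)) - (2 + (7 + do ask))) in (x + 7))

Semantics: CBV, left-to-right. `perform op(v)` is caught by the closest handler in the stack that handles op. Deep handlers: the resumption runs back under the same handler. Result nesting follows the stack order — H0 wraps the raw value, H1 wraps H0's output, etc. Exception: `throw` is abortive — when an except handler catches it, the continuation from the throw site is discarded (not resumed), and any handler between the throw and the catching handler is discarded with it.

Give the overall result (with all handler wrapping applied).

Evaluation trace:
ask @ H2 ⇒ 5
tell(3) @ H0 ⇒ log+=3
ask @ H2 ⇒ 5
H0 returns (-5, (3))
H1 returns (-5, (3))
H2 returns (-5, (3))
H3 returns (-5, (3))
= (-5, (3))

Answer: (-5, (3))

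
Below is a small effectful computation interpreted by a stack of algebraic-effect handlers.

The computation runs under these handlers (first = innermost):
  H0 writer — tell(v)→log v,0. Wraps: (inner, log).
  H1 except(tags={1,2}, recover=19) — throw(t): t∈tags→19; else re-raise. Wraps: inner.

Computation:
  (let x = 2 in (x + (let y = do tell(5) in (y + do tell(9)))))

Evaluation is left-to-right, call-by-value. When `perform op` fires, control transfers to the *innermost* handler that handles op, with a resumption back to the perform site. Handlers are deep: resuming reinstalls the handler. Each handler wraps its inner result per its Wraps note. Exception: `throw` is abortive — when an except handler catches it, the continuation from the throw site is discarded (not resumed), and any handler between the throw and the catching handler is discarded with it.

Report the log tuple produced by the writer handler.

Answer: (5, 9)

Step-by-step:
tell(5) @ H0 ⇒ log+=5
tell(9) @ H0 ⇒ log+=9
H0 returns (2, (5, 9))
H1 returns (2, (5, 9))
= (2, (5, 9))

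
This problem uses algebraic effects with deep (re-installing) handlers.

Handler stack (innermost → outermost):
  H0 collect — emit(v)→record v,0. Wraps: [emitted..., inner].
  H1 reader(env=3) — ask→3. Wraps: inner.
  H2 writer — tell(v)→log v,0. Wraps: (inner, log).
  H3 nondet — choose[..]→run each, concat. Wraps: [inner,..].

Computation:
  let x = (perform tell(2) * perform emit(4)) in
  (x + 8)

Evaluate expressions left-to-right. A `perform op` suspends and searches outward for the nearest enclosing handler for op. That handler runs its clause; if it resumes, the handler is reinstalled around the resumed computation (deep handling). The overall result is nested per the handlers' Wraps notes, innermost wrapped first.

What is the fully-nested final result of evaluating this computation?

Step-by-step:
tell(2) @ H2 ⇒ log+=2
emit(4) @ H0 ⇒ out+=4
H0 returns [4, 8]
H1 returns [4, 8]
H2 returns ([4, 8], (2))
H3 returns [([4, 8], (2))]
= [([4, 8], (2))]

Answer: [([4, 8], (2))]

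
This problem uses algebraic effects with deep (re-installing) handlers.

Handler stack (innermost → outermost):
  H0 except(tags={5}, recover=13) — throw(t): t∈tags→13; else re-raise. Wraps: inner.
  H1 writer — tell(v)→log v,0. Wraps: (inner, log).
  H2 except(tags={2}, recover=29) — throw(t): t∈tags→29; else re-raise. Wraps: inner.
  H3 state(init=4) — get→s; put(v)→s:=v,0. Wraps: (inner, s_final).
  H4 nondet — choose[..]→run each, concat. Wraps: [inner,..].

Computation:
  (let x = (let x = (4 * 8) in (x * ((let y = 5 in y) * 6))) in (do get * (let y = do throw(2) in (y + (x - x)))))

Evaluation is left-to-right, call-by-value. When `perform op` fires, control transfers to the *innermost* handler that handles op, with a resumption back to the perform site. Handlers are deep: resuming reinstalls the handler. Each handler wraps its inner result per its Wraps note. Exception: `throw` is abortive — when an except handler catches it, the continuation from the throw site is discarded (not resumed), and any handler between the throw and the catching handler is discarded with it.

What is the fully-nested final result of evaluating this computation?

Working:
get @ H3 ⇒ 4
throw(2) @ H0 re-raised
throw(2) @ H2 caught ⇒ 29
H3 returns (29, 4)
H4 returns [(29, 4)]
= [(29, 4)]

Answer: [(29, 4)]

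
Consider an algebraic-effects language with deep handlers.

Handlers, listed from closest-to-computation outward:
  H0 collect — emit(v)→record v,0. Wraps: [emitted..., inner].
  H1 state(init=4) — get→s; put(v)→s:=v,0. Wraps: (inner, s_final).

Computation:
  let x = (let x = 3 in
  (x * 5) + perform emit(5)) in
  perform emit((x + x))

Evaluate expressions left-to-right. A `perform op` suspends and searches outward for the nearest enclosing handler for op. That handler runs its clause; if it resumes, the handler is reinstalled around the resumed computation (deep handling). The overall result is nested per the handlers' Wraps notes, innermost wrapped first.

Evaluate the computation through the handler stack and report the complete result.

Working:
emit(5) @ H0 ⇒ out+=5
emit(30) @ H0 ⇒ out+=30
H0 returns [5, 30, 0]
H1 returns ([5, 30, 0], 4)
= ([5, 30, 0], 4)

Answer: ([5, 30, 0], 4)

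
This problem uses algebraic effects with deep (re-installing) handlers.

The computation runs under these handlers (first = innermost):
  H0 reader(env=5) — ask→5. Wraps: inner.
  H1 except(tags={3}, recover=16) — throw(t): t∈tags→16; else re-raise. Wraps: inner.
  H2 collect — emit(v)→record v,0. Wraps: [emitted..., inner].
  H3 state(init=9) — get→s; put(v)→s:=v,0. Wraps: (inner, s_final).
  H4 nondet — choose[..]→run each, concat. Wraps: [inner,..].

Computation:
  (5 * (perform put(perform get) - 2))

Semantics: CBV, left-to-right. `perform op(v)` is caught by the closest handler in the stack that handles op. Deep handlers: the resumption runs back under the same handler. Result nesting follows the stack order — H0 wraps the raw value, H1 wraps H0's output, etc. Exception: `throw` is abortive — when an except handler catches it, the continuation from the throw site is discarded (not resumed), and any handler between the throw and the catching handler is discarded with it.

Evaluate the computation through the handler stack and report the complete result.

Step-by-step:
get @ H3 ⇒ 9
put(9) @ H3 ⇒ s:=9
H0 returns -10
H1 returns -10
H2 returns [-10]
H3 returns ([-10], 9)
H4 returns [([-10], 9)]
= [([-10], 9)]

Answer: [([-10], 9)]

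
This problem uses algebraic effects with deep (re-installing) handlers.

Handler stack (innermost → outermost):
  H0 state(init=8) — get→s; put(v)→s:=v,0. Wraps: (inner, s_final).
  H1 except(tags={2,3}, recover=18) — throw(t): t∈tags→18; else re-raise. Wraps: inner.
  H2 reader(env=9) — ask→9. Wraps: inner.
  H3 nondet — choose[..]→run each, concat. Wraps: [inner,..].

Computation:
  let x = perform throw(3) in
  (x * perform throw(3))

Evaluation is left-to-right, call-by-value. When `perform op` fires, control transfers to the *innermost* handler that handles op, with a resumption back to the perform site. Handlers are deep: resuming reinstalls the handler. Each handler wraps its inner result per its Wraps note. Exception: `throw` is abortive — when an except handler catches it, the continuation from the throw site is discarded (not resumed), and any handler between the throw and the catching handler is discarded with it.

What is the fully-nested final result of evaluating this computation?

Answer: [18]

Step-by-step:
throw(3) @ H1 caught ⇒ 18
H2 returns 18
H3 returns [18]
= [18]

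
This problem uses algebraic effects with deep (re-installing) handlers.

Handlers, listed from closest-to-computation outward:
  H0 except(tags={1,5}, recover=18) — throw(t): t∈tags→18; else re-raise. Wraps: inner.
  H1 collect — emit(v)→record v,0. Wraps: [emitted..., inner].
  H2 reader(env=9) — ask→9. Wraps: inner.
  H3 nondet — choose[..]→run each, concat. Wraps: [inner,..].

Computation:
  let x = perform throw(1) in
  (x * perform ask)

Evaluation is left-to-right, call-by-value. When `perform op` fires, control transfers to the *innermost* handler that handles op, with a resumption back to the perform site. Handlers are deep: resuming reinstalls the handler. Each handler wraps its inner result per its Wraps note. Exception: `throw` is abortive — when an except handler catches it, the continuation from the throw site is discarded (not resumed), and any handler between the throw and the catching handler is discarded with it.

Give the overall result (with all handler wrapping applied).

Evaluation trace:
throw(1) @ H0 caught ⇒ 18
H1 returns [18]
H2 returns [18]
H3 returns [[18]]
= [[18]]

Answer: [[18]]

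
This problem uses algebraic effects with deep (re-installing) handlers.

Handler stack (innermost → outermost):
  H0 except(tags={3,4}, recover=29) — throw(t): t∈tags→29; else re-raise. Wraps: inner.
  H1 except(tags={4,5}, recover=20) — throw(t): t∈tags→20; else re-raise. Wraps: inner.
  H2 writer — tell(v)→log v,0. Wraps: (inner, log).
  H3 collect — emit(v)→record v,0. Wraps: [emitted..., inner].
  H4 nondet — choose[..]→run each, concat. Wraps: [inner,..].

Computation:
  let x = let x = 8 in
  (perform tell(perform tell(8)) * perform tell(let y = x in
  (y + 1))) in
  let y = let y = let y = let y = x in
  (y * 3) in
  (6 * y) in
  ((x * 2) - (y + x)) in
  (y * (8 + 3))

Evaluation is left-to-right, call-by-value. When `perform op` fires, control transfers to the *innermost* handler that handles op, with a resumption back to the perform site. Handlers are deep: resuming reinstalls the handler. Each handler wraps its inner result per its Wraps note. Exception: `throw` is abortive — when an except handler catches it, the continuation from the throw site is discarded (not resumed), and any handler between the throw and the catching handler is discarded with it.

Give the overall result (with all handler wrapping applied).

Working:
tell(8) @ H2 ⇒ log+=8
tell(0) @ H2 ⇒ log+=0
tell(9) @ H2 ⇒ log+=9
H0 returns 0
H1 returns 0
H2 returns (0, (8, 0, 9))
H3 returns [(0, (8, 0, 9))]
H4 returns [[(0, (8, 0, 9))]]
= [[(0, (8, 0, 9))]]

Answer: [[(0, (8, 0, 9))]]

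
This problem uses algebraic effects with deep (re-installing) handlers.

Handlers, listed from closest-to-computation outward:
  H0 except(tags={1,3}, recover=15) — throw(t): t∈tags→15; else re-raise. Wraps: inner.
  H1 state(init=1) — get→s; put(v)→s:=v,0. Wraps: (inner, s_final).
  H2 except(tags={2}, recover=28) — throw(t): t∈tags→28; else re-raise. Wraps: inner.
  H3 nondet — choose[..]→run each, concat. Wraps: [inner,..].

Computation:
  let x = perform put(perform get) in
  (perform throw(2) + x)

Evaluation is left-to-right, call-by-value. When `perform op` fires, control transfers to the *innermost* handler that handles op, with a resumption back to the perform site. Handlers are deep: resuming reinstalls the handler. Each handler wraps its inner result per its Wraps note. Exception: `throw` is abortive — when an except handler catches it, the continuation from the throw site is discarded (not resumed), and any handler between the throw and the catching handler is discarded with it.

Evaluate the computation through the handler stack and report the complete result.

Answer: [28]

Step-by-step:
get @ H1 ⇒ 1
put(1) @ H1 ⇒ s:=1
throw(2) @ H0 re-raised
throw(2) @ H2 caught ⇒ 28
H3 returns [28]
= [28]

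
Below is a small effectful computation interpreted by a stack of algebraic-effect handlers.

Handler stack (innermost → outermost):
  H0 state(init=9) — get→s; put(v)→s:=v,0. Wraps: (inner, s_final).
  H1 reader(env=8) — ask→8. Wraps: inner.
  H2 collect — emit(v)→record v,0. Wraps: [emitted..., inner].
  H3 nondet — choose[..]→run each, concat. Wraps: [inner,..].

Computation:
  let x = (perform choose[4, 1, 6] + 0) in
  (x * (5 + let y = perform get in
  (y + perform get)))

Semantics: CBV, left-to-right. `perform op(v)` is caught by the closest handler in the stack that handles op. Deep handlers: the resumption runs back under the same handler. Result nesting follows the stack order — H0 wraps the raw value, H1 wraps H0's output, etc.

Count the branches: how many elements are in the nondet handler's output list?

Working:
choose[4, 1, 6] @ H3
  branch[0] choose=4:
    get @ H0 ⇒ 9
    get @ H0 ⇒ 9
    H0 returns (92, 9)
    H1 returns (92, 9)
    H2 returns [(92, 9)]
    H3 returns [[(92, 9)]]
  branch[1] choose=1:
    get @ H0 ⇒ 9
    get @ H0 ⇒ 9
    H0 returns (23, 9)
    H1 returns (23, 9)
    H2 returns [(23, 9)]
    H3 returns [[(23, 9)]]
  branch[2] choose=6:
    get @ H0 ⇒ 9
    get @ H0 ⇒ 9
    H0 returns (138, 9)
    H1 returns (138, 9)
    H2 returns [(138, 9)]
    H3 returns [[(138, 9)]]
= [[(92, 9)], [(23, 9)], [(138, 9)]]

Answer: 3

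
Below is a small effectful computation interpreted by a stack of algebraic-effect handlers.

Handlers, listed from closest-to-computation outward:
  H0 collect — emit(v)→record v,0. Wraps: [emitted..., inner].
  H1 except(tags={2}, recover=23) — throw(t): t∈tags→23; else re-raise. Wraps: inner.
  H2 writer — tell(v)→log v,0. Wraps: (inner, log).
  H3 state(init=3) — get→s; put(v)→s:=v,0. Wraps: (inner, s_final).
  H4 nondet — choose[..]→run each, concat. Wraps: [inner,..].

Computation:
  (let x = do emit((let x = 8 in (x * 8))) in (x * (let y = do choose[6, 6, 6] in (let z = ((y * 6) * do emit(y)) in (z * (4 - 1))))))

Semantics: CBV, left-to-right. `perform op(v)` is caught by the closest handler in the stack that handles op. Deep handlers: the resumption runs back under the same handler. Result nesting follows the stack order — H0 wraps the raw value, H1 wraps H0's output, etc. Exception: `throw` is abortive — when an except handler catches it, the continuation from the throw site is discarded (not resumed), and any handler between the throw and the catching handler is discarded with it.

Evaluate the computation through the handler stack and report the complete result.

Answer: [(([64, 6, 0], ()), 3), (([64, 6, 0], ()), 3), (([64, 6, 0], ()), 3)]

Working:
emit(64) @ H0 ⇒ out+=64
choose[6, 6, 6] @ H4
  branch[0] choose=6:
    emit(6) @ H0 ⇒ out+=6
    H0 returns [64, 6, 0]
    H1 returns [64, 6, 0]
    H2 returns ([64, 6, 0], ())
    H3 returns (([64, 6, 0], ()), 3)
    H4 returns [(([64, 6, 0], ()), 3)]
  branch[1] choose=6:
    emit(6) @ H0 ⇒ out+=6
    H0 returns [64, 6, 0]
    H1 returns [64, 6, 0]
    H2 returns ([64, 6, 0], ())
    H3 returns (([64, 6, 0], ()), 3)
    H4 returns [(([64, 6, 0], ()), 3)]
  branch[2] choose=6:
    emit(6) @ H0 ⇒ out+=6
    H0 returns [64, 6, 0]
    H1 returns [64, 6, 0]
    H2 returns ([64, 6, 0], ())
    H3 returns (([64, 6, 0], ()), 3)
    H4 returns [(([64, 6, 0], ()), 3)]
= [(([64, 6, 0], ()), 3), (([64, 6, 0], ()), 3), (([64, 6, 0], ()), 3)]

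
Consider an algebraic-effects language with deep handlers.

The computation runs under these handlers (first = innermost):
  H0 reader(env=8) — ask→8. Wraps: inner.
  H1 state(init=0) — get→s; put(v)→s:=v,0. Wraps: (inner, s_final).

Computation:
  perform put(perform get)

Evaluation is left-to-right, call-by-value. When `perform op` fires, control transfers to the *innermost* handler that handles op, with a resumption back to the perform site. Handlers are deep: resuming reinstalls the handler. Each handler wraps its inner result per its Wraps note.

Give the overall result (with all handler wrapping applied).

Evaluation trace:
get @ H1 ⇒ 0
put(0) @ H1 ⇒ s:=0
H0 returns 0
H1 returns (0, 0)
= (0, 0)

Answer: (0, 0)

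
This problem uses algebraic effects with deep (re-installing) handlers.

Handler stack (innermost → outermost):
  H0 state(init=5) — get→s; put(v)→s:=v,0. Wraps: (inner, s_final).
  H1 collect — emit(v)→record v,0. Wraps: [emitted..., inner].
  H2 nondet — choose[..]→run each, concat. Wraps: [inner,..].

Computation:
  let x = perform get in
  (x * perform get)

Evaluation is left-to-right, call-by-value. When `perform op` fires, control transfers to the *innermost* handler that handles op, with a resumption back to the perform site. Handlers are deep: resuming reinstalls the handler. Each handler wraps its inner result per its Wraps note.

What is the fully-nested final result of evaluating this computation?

Answer: [[(25, 5)]]

Evaluation trace:
get @ H0 ⇒ 5
get @ H0 ⇒ 5
H0 returns (25, 5)
H1 returns [(25, 5)]
H2 returns [[(25, 5)]]
= [[(25, 5)]]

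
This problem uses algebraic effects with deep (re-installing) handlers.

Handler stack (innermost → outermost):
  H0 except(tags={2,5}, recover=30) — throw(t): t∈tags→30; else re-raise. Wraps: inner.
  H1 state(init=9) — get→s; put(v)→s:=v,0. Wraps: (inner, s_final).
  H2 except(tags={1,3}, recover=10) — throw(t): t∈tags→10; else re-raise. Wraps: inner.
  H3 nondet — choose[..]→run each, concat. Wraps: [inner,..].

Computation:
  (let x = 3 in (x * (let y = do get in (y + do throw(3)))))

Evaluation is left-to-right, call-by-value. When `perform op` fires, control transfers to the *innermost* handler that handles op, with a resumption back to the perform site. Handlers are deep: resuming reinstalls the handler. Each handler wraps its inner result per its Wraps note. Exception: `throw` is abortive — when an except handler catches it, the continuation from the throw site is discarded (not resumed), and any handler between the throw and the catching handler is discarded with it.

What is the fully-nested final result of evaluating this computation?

Answer: [10]

Working:
get @ H1 ⇒ 9
throw(3) @ H0 re-raised
throw(3) @ H2 caught ⇒ 10
H3 returns [10]
= [10]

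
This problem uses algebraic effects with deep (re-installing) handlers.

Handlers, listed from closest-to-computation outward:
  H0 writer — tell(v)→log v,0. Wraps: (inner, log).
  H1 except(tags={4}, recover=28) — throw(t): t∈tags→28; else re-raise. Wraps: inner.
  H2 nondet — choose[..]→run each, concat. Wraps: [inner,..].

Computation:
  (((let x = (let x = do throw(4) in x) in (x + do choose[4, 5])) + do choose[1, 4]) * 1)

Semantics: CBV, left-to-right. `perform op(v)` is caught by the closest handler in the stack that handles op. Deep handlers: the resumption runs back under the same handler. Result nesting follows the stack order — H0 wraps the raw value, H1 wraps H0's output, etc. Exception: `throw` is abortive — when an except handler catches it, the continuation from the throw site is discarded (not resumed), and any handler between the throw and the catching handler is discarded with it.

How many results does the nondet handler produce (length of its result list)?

Evaluation trace:
throw(4) @ H1 caught ⇒ 28
H2 returns [28]
= [28]

Answer: 1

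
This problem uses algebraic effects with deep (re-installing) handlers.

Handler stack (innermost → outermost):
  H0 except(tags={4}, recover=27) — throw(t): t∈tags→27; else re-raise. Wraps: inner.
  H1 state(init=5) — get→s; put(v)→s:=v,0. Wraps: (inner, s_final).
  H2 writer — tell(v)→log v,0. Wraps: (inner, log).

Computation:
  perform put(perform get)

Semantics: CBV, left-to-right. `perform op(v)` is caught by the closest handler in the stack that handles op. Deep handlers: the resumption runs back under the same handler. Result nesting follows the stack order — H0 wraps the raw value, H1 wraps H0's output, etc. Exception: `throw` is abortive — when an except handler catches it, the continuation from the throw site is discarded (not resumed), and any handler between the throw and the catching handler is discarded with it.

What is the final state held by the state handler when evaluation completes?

Answer: 5

Working:
get @ H1 ⇒ 5
put(5) @ H1 ⇒ s:=5
H0 returns 0
H1 returns (0, 5)
H2 returns ((0, 5), ())
= ((0, 5), ())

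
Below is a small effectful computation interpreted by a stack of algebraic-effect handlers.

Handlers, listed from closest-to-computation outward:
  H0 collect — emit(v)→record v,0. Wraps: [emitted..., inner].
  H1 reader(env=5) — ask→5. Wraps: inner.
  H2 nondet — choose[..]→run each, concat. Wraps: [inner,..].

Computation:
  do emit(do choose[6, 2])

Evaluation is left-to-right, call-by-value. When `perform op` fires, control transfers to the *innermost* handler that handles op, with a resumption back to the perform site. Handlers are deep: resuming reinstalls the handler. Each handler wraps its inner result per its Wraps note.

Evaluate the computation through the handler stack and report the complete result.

Working:
choose[6, 2] @ H2
  branch[0] choose=6:
    emit(6) @ H0 ⇒ out+=6
    H0 returns [6, 0]
    H1 returns [6, 0]
    H2 returns [[6, 0]]
  branch[1] choose=2:
    emit(2) @ H0 ⇒ out+=2
    H0 returns [2, 0]
    H1 returns [2, 0]
    H2 returns [[2, 0]]
= [[6, 0], [2, 0]]

Answer: [[6, 0], [2, 0]]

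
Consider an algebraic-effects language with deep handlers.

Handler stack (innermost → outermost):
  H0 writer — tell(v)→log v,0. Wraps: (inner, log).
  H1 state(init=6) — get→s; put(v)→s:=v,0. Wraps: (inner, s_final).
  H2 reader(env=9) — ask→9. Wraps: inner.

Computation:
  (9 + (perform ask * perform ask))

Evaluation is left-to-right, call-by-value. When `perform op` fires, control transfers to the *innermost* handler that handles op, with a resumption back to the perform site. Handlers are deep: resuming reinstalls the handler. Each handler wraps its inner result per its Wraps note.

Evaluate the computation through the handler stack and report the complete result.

Answer: ((90, ()), 6)

Step-by-step:
ask @ H2 ⇒ 9
ask @ H2 ⇒ 9
H0 returns (90, ())
H1 returns ((90, ()), 6)
H2 returns ((90, ()), 6)
= ((90, ()), 6)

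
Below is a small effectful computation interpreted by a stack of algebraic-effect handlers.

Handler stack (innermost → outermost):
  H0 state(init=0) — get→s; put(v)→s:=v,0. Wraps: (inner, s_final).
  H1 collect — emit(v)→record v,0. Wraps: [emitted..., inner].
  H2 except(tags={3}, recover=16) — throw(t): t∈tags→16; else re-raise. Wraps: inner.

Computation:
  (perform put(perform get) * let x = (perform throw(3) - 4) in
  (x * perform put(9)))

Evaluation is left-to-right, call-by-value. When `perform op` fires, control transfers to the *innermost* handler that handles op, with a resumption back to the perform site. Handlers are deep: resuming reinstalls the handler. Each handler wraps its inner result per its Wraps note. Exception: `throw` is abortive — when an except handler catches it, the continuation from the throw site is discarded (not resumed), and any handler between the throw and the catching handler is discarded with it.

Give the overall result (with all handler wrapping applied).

Answer: 16

Working:
get @ H0 ⇒ 0
put(0) @ H0 ⇒ s:=0
throw(3) @ H2 caught ⇒ 16
= 16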